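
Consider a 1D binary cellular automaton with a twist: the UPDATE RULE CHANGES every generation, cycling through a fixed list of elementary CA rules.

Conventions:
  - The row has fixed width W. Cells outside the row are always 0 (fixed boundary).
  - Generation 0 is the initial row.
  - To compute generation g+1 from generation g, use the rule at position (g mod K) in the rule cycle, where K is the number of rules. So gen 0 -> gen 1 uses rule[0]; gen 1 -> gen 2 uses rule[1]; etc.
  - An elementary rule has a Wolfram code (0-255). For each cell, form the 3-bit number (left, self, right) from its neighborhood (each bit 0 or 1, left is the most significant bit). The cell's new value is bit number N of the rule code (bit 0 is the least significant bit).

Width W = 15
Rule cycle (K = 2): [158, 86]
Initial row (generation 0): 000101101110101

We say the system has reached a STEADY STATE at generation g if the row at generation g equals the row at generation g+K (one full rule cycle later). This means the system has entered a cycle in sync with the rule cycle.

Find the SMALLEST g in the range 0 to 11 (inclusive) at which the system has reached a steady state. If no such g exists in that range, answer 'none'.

Answer: none

Derivation:
Gen 0: 000101101110101
Gen 1 (rule 158): 001101001100101
Gen 2 (rule 86): 010101110111101
Gen 3 (rule 158): 110101100111001
Gen 4 (rule 86): 010100111001111
Gen 5 (rule 158): 110111110111110
Gen 6 (rule 86): 010000010000011
Gen 7 (rule 158): 111000111000110
Gen 8 (rule 86): 001101001101011
Gen 9 (rule 158): 011001111001010
Gen 10 (rule 86): 101110001111011
Gen 11 (rule 158): 101101011110010
Gen 12 (rule 86): 100101000011111
Gen 13 (rule 158): 111101100111110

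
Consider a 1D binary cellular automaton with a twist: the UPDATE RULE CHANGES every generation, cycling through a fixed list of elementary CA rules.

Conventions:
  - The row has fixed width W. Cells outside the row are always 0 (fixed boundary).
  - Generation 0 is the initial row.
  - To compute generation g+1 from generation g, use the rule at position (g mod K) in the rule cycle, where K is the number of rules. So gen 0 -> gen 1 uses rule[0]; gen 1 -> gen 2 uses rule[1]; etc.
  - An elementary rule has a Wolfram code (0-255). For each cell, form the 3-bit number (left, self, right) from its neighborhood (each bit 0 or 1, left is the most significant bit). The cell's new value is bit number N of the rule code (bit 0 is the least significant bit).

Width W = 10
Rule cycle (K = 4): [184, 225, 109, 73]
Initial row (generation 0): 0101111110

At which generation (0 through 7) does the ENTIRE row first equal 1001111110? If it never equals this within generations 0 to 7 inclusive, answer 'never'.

Gen 0: 0101111110
Gen 1 (rule 184): 0011111101
Gen 2 (rule 225): 1001111110
Gen 3 (rule 109): 1001000010
Gen 4 (rule 73): 0000011000
Gen 5 (rule 184): 0000010100
Gen 6 (rule 225): 1111001001
Gen 7 (rule 109): 1001001001

Answer: 2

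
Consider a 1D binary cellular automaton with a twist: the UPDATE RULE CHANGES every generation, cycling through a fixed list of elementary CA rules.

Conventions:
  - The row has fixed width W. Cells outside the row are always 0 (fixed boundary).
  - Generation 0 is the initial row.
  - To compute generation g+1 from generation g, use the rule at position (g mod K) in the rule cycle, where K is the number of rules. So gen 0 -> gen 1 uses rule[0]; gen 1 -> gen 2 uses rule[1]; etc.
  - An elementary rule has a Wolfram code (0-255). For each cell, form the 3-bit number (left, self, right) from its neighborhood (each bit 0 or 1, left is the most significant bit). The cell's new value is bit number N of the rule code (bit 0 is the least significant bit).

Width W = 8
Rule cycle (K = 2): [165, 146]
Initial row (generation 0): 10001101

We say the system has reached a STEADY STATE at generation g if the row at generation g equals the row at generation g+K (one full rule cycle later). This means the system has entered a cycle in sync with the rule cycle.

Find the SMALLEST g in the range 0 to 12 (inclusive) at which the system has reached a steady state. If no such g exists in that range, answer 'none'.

Answer: none

Derivation:
Gen 0: 10001101
Gen 1 (rule 165): 10100011
Gen 2 (rule 146): 00010100
Gen 3 (rule 165): 11011101
Gen 4 (rule 146): 00001000
Gen 5 (rule 165): 11101011
Gen 6 (rule 146): 01000000
Gen 7 (rule 165): 01011111
Gen 8 (rule 146): 10001110
Gen 9 (rule 165): 10100100
Gen 10 (rule 146): 00011010
Gen 11 (rule 165): 11000110
Gen 12 (rule 146): 00101001
Gen 13 (rule 165): 10111001
Gen 14 (rule 146): 00010110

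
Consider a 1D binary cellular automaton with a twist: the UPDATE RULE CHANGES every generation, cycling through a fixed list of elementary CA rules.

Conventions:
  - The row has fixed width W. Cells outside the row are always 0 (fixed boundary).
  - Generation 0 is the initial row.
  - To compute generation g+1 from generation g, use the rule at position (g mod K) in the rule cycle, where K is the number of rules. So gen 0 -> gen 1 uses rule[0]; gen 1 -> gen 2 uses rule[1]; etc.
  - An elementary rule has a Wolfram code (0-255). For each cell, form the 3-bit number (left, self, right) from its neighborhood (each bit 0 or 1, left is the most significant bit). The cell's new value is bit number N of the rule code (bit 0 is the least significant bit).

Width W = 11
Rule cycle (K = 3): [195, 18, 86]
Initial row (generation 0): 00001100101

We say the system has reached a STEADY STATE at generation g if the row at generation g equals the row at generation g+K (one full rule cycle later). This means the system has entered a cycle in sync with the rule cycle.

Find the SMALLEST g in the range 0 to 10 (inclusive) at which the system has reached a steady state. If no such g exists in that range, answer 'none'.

Answer: 8

Derivation:
Gen 0: 00001100101
Gen 1 (rule 195): 11110101000
Gen 2 (rule 18): 00000000100
Gen 3 (rule 86): 00000001110
Gen 4 (rule 195): 11111110110
Gen 5 (rule 18): 00000000001
Gen 6 (rule 86): 00000000011
Gen 7 (rule 195): 11111111101
Gen 8 (rule 18): 00000000000
Gen 9 (rule 86): 00000000000
Gen 10 (rule 195): 11111111111
Gen 11 (rule 18): 00000000000
Gen 12 (rule 86): 00000000000
Gen 13 (rule 195): 11111111111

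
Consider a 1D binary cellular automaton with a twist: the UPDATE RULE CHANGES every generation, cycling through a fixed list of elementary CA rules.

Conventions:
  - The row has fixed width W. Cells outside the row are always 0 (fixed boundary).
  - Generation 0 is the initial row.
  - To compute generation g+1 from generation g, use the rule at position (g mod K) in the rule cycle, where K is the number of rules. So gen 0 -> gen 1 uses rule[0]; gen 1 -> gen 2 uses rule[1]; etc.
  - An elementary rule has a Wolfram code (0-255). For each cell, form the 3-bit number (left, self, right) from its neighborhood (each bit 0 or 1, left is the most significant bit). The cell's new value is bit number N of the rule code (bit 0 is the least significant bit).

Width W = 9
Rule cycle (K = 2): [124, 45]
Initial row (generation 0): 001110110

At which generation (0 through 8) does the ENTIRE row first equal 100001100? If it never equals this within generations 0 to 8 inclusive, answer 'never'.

Answer: 8

Derivation:
Gen 0: 001110110
Gen 1 (rule 124): 001011111
Gen 2 (rule 45): 101110000
Gen 3 (rule 124): 111011000
Gen 4 (rule 45): 100110011
Gen 5 (rule 124): 110111011
Gen 6 (rule 45): 101100110
Gen 7 (rule 124): 111110111
Gen 8 (rule 45): 100001100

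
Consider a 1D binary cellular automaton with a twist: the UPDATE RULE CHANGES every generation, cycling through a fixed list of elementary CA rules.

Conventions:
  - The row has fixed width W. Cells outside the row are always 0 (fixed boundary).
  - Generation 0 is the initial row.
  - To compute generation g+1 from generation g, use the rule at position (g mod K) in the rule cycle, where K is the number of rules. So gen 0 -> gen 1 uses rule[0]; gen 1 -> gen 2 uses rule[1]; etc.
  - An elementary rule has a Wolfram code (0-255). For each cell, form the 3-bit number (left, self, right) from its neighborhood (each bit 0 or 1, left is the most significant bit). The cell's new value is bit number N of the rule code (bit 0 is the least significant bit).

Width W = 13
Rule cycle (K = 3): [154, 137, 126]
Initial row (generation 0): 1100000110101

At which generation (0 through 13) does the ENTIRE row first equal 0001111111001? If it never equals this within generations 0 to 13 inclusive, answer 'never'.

Answer: 3

Derivation:
Gen 0: 1100000110101
Gen 1 (rule 154): 1010001100000
Gen 2 (rule 137): 0000101001111
Gen 3 (rule 126): 0001111111001
Gen 4 (rule 154): 0011111110110
Gen 5 (rule 137): 1011111100100
Gen 6 (rule 126): 1110000111110
Gen 7 (rule 154): 1101001111101
Gen 8 (rule 137): 1000001111000
Gen 9 (rule 126): 1100011001100
Gen 10 (rule 154): 1010110111010
Gen 11 (rule 137): 0000100110000
Gen 12 (rule 126): 0001111111000
Gen 13 (rule 154): 0011111110100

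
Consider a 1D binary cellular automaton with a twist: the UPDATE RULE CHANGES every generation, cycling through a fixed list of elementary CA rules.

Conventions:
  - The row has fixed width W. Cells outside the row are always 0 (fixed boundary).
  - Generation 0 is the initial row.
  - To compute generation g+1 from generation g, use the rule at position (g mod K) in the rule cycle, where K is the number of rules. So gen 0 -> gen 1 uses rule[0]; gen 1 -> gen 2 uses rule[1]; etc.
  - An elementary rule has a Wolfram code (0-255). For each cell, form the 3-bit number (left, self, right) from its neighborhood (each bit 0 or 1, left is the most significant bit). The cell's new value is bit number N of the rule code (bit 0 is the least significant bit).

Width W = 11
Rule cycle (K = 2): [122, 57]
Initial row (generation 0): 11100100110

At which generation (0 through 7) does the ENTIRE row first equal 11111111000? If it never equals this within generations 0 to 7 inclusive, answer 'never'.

Gen 0: 11100100110
Gen 1 (rule 122): 10111011111
Gen 2 (rule 57): 01100110000
Gen 3 (rule 122): 11111111000
Gen 4 (rule 57): 10000000111
Gen 5 (rule 122): 01000001101
Gen 6 (rule 57): 00111101010
Gen 7 (rule 122): 01100110101

Answer: 3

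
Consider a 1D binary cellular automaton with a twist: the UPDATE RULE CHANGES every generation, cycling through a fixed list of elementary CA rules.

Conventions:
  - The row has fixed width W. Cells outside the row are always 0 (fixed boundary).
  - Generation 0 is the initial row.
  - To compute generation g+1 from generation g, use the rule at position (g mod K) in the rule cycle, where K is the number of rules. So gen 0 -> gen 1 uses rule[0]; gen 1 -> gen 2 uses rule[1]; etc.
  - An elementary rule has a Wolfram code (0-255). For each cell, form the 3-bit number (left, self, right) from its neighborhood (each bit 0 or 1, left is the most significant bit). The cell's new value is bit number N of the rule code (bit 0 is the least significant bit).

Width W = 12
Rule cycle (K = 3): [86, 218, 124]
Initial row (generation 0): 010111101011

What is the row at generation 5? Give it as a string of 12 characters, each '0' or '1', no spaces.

Gen 0: 010111101011
Gen 1 (rule 86): 110000101001
Gen 2 (rule 218): 111001000110
Gen 3 (rule 124): 101101100111
Gen 4 (rule 86): 100100111001
Gen 5 (rule 218): 011011111110

Answer: 011011111110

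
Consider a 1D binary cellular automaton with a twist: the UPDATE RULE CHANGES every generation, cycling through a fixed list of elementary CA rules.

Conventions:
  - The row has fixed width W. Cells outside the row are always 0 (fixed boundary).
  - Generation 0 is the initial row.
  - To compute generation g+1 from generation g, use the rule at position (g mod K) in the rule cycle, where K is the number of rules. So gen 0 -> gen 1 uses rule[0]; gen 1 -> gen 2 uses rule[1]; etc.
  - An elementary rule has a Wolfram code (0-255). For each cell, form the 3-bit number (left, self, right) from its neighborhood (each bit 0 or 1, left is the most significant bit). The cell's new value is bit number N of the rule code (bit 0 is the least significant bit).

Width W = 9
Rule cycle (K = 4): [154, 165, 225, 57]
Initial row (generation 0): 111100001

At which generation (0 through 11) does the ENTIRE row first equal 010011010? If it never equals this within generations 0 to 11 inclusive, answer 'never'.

Gen 0: 111100001
Gen 1 (rule 154): 111010010
Gen 2 (rule 165): 010110010
Gen 3 (rule 225): 001010000
Gen 4 (rule 57): 100101111
Gen 5 (rule 154): 011001110
Gen 6 (rule 165): 000000100
Gen 7 (rule 225): 111110001
Gen 8 (rule 57): 100001100
Gen 9 (rule 154): 010011010
Gen 10 (rule 165): 010000110
Gen 11 (rule 225): 000110010

Answer: 9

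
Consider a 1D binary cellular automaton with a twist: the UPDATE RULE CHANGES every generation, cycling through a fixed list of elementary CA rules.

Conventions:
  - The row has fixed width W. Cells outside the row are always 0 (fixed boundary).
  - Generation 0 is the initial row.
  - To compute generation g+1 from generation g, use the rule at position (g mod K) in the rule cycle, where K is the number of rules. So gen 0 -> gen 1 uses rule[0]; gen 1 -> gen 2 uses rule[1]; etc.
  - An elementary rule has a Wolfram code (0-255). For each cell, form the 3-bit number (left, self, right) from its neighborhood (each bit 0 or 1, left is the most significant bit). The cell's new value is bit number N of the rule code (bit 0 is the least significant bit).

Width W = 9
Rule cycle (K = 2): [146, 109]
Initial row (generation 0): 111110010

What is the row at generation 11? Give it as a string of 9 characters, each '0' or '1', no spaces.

Answer: 000111000

Derivation:
Gen 0: 111110010
Gen 1 (rule 146): 011101101
Gen 2 (rule 109): 010111111
Gen 3 (rule 146): 100011110
Gen 4 (rule 109): 101010010
Gen 5 (rule 146): 000001101
Gen 6 (rule 109): 111101111
Gen 7 (rule 146): 011000110
Gen 8 (rule 109): 011010110
Gen 9 (rule 146): 100000001
Gen 10 (rule 109): 101111101
Gen 11 (rule 146): 000111000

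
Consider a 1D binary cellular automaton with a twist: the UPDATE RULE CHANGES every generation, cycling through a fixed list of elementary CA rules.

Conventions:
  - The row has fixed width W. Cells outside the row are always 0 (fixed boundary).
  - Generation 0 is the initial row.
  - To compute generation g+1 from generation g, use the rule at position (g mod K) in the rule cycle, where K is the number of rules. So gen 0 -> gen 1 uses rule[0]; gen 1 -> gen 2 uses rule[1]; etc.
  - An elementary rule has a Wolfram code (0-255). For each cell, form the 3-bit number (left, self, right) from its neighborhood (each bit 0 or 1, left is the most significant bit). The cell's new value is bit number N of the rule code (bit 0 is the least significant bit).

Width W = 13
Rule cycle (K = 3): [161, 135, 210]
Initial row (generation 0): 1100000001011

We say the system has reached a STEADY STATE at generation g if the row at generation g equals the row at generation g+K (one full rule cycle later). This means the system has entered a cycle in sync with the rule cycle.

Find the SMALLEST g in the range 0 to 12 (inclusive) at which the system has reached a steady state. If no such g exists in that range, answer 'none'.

Answer: none

Derivation:
Gen 0: 1100000001011
Gen 1 (rule 161): 0001111100100
Gen 2 (rule 135): 1110111001101
Gen 3 (rule 210): 0110011110100
Gen 4 (rule 161): 0000001101001
Gen 5 (rule 135): 1111110001011
Gen 6 (rule 210): 0111111010001
Gen 7 (rule 161): 0011110100100
Gen 8 (rule 135): 1101100101101
Gen 9 (rule 210): 0100111000100
Gen 10 (rule 161): 0000010010001
Gen 11 (rule 135): 1111110110111
Gen 12 (rule 210): 0111110010011
Gen 13 (rule 161): 0011100000000
Gen 14 (rule 135): 1101001111111
Gen 15 (rule 210): 0100110111111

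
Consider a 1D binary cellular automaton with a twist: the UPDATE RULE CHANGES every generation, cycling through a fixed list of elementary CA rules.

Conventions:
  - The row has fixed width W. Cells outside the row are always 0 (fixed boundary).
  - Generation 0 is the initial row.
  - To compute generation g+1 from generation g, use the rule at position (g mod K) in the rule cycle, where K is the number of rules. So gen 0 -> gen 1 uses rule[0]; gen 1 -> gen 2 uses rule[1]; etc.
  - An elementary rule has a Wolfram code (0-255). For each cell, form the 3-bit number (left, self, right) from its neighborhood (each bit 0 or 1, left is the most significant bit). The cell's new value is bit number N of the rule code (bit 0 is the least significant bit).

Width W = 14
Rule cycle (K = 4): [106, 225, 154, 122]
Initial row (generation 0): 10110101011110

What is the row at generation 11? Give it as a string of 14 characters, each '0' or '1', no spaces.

Answer: 00011000011110

Derivation:
Gen 0: 10110101011110
Gen 1 (rule 106): 01111010110010
Gen 2 (rule 225): 00111101010000
Gen 3 (rule 154): 01111000001000
Gen 4 (rule 122): 11001100010100
Gen 5 (rule 106): 11011100101000
Gen 6 (rule 225): 01101100010011
Gen 7 (rule 154): 11001010101110
Gen 8 (rule 122): 11110101011011
Gen 9 (rule 106): 10011010111111
Gen 10 (rule 225): 00001101011111
Gen 11 (rule 154): 00011000011110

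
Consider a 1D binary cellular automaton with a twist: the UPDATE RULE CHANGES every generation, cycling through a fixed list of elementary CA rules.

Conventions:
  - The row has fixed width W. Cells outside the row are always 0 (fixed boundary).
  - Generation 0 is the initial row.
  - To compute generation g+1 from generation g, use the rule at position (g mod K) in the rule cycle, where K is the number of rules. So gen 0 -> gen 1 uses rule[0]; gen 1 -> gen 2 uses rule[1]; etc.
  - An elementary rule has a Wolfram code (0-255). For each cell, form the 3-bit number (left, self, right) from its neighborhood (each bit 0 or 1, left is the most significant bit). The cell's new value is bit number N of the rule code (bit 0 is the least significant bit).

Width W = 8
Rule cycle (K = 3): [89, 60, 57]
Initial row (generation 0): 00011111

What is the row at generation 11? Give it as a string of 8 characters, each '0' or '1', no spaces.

Gen 0: 00011111
Gen 1 (rule 89): 11010001
Gen 2 (rule 60): 10111001
Gen 3 (rule 57): 01100100
Gen 4 (rule 89): 01110011
Gen 5 (rule 60): 01001010
Gen 6 (rule 57): 00100101
Gen 7 (rule 89): 10010000
Gen 8 (rule 60): 11011000
Gen 9 (rule 57): 10110111
Gen 10 (rule 89): 00110101
Gen 11 (rule 60): 00101111

Answer: 00101111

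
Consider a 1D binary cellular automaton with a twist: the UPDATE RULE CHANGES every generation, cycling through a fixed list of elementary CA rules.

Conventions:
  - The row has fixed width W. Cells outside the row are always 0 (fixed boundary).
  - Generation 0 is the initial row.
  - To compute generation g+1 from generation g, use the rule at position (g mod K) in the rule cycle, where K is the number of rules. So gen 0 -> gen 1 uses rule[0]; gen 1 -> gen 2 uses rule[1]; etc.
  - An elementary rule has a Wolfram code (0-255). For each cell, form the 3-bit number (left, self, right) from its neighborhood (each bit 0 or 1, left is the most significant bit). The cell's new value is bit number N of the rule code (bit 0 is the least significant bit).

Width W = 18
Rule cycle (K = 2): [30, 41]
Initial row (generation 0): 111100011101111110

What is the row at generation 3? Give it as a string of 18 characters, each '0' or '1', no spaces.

Answer: 011111011110110010

Derivation:
Gen 0: 111100011101111110
Gen 1 (rule 30): 100010110001000001
Gen 2 (rule 41): 001001100100011100
Gen 3 (rule 30): 011111011110110010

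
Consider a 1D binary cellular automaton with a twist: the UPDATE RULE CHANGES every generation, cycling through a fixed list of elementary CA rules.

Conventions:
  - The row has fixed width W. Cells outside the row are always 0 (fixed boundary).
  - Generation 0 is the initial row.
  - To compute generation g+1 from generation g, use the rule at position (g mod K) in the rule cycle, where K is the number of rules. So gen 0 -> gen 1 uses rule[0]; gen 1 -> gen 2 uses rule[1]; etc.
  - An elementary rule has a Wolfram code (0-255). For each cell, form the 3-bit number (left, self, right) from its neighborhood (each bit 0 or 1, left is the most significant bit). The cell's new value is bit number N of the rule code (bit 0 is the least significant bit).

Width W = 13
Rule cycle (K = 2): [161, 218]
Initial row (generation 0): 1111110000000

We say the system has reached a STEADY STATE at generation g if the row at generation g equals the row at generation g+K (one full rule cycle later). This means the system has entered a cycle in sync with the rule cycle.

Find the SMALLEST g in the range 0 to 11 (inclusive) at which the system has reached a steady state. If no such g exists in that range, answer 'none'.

Answer: 2

Derivation:
Gen 0: 1111110000000
Gen 1 (rule 161): 0111100111111
Gen 2 (rule 218): 1111111111111
Gen 3 (rule 161): 0111111111110
Gen 4 (rule 218): 1111111111111
Gen 5 (rule 161): 0111111111110
Gen 6 (rule 218): 1111111111111
Gen 7 (rule 161): 0111111111110
Gen 8 (rule 218): 1111111111111
Gen 9 (rule 161): 0111111111110
Gen 10 (rule 218): 1111111111111
Gen 11 (rule 161): 0111111111110
Gen 12 (rule 218): 1111111111111
Gen 13 (rule 161): 0111111111110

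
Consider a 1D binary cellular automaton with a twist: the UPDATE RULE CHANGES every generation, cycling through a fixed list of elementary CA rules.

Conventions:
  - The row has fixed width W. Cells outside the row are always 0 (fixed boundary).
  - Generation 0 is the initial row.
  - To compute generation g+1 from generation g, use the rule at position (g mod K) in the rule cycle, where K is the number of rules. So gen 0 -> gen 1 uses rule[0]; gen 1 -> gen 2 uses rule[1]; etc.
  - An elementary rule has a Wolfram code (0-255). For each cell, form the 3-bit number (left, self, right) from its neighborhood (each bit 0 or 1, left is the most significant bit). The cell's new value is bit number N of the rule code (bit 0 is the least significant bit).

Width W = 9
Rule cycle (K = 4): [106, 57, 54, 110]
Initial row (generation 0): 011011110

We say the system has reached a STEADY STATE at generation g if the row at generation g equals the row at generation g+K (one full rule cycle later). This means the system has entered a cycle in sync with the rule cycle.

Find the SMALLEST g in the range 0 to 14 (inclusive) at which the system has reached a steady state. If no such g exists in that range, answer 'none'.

Gen 0: 011011110
Gen 1 (rule 106): 111110010
Gen 2 (rule 57): 100001001
Gen 3 (rule 54): 110011111
Gen 4 (rule 110): 110110001
Gen 5 (rule 106): 111110010
Gen 6 (rule 57): 100001001
Gen 7 (rule 54): 110011111
Gen 8 (rule 110): 110110001
Gen 9 (rule 106): 111110010
Gen 10 (rule 57): 100001001
Gen 11 (rule 54): 110011111
Gen 12 (rule 110): 110110001
Gen 13 (rule 106): 111110010
Gen 14 (rule 57): 100001001
Gen 15 (rule 54): 110011111
Gen 16 (rule 110): 110110001
Gen 17 (rule 106): 111110010
Gen 18 (rule 57): 100001001

Answer: 1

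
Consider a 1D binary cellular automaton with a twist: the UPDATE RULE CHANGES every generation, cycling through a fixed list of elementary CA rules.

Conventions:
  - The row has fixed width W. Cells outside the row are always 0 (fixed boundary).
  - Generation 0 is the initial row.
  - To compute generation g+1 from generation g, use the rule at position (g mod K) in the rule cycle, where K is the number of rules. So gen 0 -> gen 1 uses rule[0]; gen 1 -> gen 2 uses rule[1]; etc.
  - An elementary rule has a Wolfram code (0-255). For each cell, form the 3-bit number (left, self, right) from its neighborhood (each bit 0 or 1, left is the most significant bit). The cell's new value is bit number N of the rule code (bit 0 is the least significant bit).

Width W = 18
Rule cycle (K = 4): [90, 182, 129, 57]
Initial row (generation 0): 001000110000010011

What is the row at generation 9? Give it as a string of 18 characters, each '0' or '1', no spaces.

Gen 0: 001000110000010011
Gen 1 (rule 90): 010101111000101111
Gen 2 (rule 182): 111110110101110110
Gen 3 (rule 129): 011100000000100000
Gen 4 (rule 57): 010011111110011111
Gen 5 (rule 90): 101110000011110001
Gen 6 (rule 182): 110101000101101011
Gen 7 (rule 129): 000000010000000000
Gen 8 (rule 57): 111111001111111111
Gen 9 (rule 90): 100001111000000001

Answer: 100001111000000001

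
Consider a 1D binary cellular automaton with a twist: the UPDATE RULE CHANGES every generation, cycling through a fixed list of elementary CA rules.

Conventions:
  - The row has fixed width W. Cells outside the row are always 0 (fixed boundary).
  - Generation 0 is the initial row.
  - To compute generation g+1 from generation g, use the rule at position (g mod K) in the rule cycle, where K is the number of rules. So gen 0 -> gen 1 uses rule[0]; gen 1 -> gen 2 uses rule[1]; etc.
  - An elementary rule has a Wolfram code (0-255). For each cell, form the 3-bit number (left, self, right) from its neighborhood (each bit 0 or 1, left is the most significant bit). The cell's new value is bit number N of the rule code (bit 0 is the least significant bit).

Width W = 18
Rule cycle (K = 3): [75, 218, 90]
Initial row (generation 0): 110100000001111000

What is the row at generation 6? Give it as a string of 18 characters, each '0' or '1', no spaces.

Answer: 000011000000001001

Derivation:
Gen 0: 110100000001111000
Gen 1 (rule 75): 110001111111001011
Gen 2 (rule 218): 111011111111110011
Gen 3 (rule 90): 101010000000011111
Gen 4 (rule 75): 000000111111110001
Gen 5 (rule 218): 000001111111111010
Gen 6 (rule 90): 000011000000001001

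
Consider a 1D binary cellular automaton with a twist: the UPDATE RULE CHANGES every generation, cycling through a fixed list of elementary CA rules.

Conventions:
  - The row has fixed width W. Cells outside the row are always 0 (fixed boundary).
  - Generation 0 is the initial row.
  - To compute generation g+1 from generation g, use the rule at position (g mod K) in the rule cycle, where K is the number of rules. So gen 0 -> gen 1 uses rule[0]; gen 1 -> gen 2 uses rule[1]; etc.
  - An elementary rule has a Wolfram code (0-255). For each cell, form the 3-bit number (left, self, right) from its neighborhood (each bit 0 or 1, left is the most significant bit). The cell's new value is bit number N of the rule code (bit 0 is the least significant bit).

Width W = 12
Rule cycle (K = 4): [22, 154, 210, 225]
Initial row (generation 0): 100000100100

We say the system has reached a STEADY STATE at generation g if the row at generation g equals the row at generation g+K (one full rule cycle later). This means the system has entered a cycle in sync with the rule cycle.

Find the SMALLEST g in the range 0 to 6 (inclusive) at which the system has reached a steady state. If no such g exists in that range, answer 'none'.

Gen 0: 100000100100
Gen 1 (rule 22): 110001111110
Gen 2 (rule 154): 101011111101
Gen 3 (rule 210): 000001111100
Gen 4 (rule 225): 111100111101
Gen 5 (rule 22): 000011000001
Gen 6 (rule 154): 000110100010
Gen 7 (rule 210): 001010010101
Gen 8 (rule 225): 100100001010
Gen 9 (rule 22): 111110011011
Gen 10 (rule 154): 111101110010

Answer: none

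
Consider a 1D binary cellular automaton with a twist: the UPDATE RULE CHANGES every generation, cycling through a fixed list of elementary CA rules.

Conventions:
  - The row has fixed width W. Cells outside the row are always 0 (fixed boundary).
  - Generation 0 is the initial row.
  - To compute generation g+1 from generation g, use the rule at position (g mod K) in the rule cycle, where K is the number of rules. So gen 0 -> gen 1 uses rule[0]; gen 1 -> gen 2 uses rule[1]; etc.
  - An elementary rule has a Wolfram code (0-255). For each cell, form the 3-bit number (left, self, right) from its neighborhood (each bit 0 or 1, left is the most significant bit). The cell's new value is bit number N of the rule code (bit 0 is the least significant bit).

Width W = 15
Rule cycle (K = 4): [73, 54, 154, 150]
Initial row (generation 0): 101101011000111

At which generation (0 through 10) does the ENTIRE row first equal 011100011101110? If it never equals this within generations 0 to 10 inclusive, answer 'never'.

Answer: 6

Derivation:
Gen 0: 101101011000111
Gen 1 (rule 73): 001100011010101
Gen 2 (rule 54): 010010100111111
Gen 3 (rule 154): 101100011111110
Gen 4 (rule 150): 100010101111101
Gen 5 (rule 73): 001000001000100
Gen 6 (rule 54): 011100011101110
Gen 7 (rule 154): 111010111001101
Gen 8 (rule 150): 010010010110001
Gen 9 (rule 73): 000000000110100
Gen 10 (rule 54): 000000001001110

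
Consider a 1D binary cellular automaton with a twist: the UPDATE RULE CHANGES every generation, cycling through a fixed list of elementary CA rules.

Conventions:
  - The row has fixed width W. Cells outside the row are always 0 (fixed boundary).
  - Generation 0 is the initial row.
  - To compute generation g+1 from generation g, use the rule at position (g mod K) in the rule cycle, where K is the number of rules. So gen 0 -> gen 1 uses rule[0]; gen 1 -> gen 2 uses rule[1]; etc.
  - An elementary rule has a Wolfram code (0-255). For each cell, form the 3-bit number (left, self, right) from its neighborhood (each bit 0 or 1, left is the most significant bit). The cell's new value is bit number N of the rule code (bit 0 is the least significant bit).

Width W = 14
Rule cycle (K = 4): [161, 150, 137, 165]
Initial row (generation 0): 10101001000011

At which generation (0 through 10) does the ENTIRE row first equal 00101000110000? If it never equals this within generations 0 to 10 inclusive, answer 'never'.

Answer: 9

Derivation:
Gen 0: 10101001000011
Gen 1 (rule 161): 01010000011000
Gen 2 (rule 150): 11011000100100
Gen 3 (rule 137): 10010010000001
Gen 4 (rule 165): 10010010111101
Gen 5 (rule 161): 00000001011010
Gen 6 (rule 150): 00000011000011
Gen 7 (rule 137): 11111010011010
Gen 8 (rule 165): 01110110000110
Gen 9 (rule 161): 00101000110000
Gen 10 (rule 150): 01101101001000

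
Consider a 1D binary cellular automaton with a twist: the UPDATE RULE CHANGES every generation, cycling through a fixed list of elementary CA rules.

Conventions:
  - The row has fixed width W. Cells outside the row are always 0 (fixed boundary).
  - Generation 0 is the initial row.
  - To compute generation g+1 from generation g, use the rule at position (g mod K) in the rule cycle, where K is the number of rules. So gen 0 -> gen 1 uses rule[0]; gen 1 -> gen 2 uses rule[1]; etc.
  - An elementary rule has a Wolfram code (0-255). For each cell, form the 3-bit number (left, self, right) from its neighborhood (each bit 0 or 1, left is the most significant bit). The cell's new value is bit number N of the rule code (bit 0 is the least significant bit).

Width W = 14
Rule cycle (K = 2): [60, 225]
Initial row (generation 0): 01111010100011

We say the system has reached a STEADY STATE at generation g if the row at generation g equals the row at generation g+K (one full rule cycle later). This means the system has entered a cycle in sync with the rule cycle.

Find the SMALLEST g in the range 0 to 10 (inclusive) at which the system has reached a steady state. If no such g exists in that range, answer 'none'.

Gen 0: 01111010100011
Gen 1 (rule 60): 01000111110010
Gen 2 (rule 225): 00010011110000
Gen 3 (rule 60): 00011010001000
Gen 4 (rule 225): 11001100100011
Gen 5 (rule 60): 10101010110010
Gen 6 (rule 225): 01010101010000
Gen 7 (rule 60): 01111111111000
Gen 8 (rule 225): 00111111111011
Gen 9 (rule 60): 00100000000110
Gen 10 (rule 225): 10001111110010
Gen 11 (rule 60): 11001000001011
Gen 12 (rule 225): 01000011100101

Answer: none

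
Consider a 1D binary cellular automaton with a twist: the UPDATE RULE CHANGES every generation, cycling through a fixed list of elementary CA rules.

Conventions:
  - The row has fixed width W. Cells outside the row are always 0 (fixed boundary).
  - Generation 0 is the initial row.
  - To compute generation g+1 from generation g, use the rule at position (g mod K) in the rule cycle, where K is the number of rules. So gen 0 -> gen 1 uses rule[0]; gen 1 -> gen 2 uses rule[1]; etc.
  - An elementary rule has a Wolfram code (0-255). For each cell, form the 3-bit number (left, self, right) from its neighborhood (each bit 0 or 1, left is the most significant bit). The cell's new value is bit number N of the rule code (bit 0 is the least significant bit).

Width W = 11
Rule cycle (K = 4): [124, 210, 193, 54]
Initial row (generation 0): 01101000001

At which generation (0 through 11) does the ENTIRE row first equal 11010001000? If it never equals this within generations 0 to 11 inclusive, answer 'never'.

Gen 0: 01101000001
Gen 1 (rule 124): 01111100001
Gen 2 (rule 210): 10111110010
Gen 3 (rule 193): 00011110000
Gen 4 (rule 54): 00100001000
Gen 5 (rule 124): 00110001100
Gen 6 (rule 210): 01011010110
Gen 7 (rule 193): 00001000010
Gen 8 (rule 54): 00011100111
Gen 9 (rule 124): 00010110101
Gen 10 (rule 210): 00100010000
Gen 11 (rule 193): 10001000111

Answer: never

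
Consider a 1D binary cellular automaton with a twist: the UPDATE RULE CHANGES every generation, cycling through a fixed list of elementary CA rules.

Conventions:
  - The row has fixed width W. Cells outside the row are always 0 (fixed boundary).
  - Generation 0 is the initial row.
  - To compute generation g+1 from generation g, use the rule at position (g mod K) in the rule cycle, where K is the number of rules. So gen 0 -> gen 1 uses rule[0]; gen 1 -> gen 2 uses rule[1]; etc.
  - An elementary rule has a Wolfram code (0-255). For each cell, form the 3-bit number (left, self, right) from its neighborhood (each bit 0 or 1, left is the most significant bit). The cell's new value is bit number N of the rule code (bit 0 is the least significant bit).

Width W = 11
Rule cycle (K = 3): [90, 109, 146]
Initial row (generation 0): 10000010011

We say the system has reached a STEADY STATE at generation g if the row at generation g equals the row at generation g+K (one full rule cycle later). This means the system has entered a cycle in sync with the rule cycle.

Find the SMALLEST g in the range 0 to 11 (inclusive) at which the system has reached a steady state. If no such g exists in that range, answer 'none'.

Answer: 5

Derivation:
Gen 0: 10000010011
Gen 1 (rule 90): 01000101111
Gen 2 (rule 109): 01010111001
Gen 3 (rule 146): 10000010110
Gen 4 (rule 90): 01000100111
Gen 5 (rule 109): 01010100101
Gen 6 (rule 146): 10000011000
Gen 7 (rule 90): 01000111100
Gen 8 (rule 109): 01010100101
Gen 9 (rule 146): 10000011000
Gen 10 (rule 90): 01000111100
Gen 11 (rule 109): 01010100101
Gen 12 (rule 146): 10000011000
Gen 13 (rule 90): 01000111100
Gen 14 (rule 109): 01010100101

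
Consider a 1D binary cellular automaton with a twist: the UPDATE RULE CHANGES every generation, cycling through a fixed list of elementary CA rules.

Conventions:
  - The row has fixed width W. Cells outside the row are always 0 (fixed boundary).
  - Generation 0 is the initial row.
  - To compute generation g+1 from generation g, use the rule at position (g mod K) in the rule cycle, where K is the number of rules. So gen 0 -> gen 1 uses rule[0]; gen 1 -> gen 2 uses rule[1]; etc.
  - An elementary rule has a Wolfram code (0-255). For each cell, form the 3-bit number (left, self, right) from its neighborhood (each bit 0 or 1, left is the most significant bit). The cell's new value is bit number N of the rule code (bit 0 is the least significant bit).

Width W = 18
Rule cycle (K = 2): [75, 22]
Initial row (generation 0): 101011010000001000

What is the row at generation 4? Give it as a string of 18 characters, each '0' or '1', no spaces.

Answer: 000111100100000001

Derivation:
Gen 0: 101011010000001000
Gen 1 (rule 75): 000011000111110011
Gen 2 (rule 22): 000100101000001100
Gen 3 (rule 75): 111001000011111101
Gen 4 (rule 22): 000111100100000001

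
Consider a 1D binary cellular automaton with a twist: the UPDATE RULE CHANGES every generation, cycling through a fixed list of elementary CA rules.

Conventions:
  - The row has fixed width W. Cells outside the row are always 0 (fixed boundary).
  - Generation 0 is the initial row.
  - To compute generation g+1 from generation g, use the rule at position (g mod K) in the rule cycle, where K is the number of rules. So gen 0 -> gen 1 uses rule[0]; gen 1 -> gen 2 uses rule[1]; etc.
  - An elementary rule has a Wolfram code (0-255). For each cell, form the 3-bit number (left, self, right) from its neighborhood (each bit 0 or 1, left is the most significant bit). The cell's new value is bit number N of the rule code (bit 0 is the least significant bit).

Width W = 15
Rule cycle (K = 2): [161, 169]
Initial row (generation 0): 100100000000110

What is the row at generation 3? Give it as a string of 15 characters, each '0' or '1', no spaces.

Answer: 011010111000010

Derivation:
Gen 0: 100100000000110
Gen 1 (rule 161): 000001111110000
Gen 2 (rule 169): 111101111100111
Gen 3 (rule 161): 011010111000010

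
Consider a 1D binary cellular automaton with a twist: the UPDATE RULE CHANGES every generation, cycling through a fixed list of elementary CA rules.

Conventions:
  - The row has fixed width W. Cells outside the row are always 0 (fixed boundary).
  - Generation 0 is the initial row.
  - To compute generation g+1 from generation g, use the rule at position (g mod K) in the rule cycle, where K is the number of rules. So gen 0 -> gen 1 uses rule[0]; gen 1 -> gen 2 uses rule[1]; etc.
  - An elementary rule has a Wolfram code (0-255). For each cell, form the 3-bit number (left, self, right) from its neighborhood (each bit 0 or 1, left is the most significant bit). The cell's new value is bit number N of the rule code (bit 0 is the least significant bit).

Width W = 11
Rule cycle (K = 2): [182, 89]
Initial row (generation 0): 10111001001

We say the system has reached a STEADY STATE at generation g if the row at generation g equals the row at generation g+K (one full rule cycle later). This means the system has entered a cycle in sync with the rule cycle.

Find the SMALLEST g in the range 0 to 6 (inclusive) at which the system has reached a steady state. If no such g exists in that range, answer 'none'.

Answer: none

Derivation:
Gen 0: 10111001001
Gen 1 (rule 182): 11010111111
Gen 2 (rule 89): 11000100001
Gen 3 (rule 182): 00101110011
Gen 4 (rule 89): 10001011011
Gen 5 (rule 182): 11011100100
Gen 6 (rule 89): 11010110011
Gen 7 (rule 182): 00111001100
Gen 8 (rule 89): 10101101111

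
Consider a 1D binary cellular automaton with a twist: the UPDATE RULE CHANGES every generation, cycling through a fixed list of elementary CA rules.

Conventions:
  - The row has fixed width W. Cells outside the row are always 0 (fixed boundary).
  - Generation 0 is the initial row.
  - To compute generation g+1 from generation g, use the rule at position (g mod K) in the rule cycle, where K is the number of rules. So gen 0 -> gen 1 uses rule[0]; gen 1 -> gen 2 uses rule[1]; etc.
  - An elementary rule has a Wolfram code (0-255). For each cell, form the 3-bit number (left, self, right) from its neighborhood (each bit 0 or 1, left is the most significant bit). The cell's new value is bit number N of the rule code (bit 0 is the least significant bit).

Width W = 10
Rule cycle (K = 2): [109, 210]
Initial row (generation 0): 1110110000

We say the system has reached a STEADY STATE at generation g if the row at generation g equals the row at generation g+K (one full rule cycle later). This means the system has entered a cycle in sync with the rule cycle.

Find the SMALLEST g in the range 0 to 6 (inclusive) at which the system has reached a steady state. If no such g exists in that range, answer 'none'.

Gen 0: 1110110000
Gen 1 (rule 109): 1011110111
Gen 2 (rule 210): 0001110011
Gen 3 (rule 109): 1101010011
Gen 4 (rule 210): 0100001101
Gen 5 (rule 109): 0101101111
Gen 6 (rule 210): 1000100111
Gen 7 (rule 109): 1010100101
Gen 8 (rule 210): 0000011000

Answer: none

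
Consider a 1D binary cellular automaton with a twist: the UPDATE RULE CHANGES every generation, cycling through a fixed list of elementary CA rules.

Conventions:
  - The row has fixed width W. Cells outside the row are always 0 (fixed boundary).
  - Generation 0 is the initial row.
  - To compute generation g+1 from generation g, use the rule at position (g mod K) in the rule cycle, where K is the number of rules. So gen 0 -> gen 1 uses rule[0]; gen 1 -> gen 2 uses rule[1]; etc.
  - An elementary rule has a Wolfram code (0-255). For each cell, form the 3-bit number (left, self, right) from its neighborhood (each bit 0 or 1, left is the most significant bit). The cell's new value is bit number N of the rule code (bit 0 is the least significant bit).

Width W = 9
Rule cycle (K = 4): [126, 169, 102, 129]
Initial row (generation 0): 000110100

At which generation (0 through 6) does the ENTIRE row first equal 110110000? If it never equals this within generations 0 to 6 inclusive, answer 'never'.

Answer: never

Derivation:
Gen 0: 000110100
Gen 1 (rule 126): 001111110
Gen 2 (rule 169): 101111100
Gen 3 (rule 102): 110000100
Gen 4 (rule 129): 000110001
Gen 5 (rule 126): 001111011
Gen 6 (rule 169): 101110110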